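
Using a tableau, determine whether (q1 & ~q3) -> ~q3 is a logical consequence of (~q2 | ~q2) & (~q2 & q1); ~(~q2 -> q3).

Yes

Initial set: {T ((~q2 | ~q2) & (~q2 & q1)); T ~(~q2 -> q3); F ((q1 & ~q3) -> ~q3)}.
T ((~q2 | ~q2) & (~q2 & q1)): α-rule — add T (~q2 | ~q2), T (~q2 & q1).
T ~(~q2 -> q3): α-rule — add T ~q2, F q3.
F ((q1 & ~q3) -> ~q3): α-rule — add T (q1 & ~q3), F ~q3.
× closes — contains both q3 and ~q3.
All 1 branch closes.
Every branch closed, so the premises entail the conclusion.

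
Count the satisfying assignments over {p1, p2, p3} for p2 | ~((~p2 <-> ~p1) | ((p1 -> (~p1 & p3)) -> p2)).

Initial set: {T (p2 | ~((~p2 <-> ~p1) | ((p1 -> (~p1 & p3)) -> p2)))}.
T (p2 | ~((~p2 <-> ~p1) | ((p1 -> (~p1 & p3)) -> p2))): β-rule — branch into T p2  //  T ~((~p2 <-> ~p1) | ((p1 -> (~p1 & p3)) -> p2)).
  branch 1 (add T p2):
    ○ open, literals {p2=true}.
  branch 2 (add T ~((~p2 <-> ~p1) | ((p1 -> (~p1 & p3)) -> p2))):
    T ~((~p2 <-> ~p1) | ((p1 -> (~p1 & p3)) -> p2)): α-rule — add F (~p2 <-> ~p1), F ((p1 -> (~p1 & p3)) -> p2).
    F ((p1 -> (~p1 & p3)) -> p2): α-rule — add T (p1 -> (~p1 & p3)), F p2.
    F (~p2 <-> ~p1): β-rule — branch into T ~p2, F ~p1  //  F ~p2, T ~p1.
      branch 2.1 (add T ~p2, F ~p1):
        T (p1 -> (~p1 & p3)): β-rule — branch into F p1  //  T (~p1 & p3).
          branch 2.1.1 (add F p1):
            × closes — contains both p1 and ~p1.
          branch 2.1.2 (add T (~p1 & p3)):
            T (~p1 & p3): α-rule — add T ~p1, T p3.
            × closes — contains both p1 and ~p1.
      branch 2.2 (add F ~p2, T ~p1):
        × closes — contains both p2 and ~p2.
3 branches closed, 1 open.
Each open branch fixes some atoms; the unmentioned ones are free. Counting distinct full assignments: branch {p2=true} (p1, p3) contributes 4 new. Total: 4.

4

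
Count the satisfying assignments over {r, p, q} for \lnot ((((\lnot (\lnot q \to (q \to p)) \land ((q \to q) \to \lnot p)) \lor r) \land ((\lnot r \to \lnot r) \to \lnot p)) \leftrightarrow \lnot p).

2

Initial set: {\lnot ((((\lnot (\lnot q \to (q \to p)) \land ((q \to q) \to \lnot p)) \lor r) \land ((\lnot r \to \lnot r) \to \lnot p)) \leftrightarrow \lnot p)}.
\lnot ((((\lnot (\lnot q \to (q \to p)) \land ((q \to q) \to \lnot p)) \lor r) \land ((\lnot r \to \lnot r) \to \lnot p)) \leftrightarrow \lnot p): β-rule — branch into (((\lnot (\lnot q \to (q \to p)) \land ((q \to q) \to \lnot p)) \lor r) \land ((\lnot r \to \lnot r) \to \lnot p)), \lnot \lnot p  //  \lnot (((\lnot (\lnot q \to (q \to p)) \land ((q \to q) \to \lnot p)) \lor r) \land ((\lnot r \to \lnot r) \to \lnot p)), \lnot p.
  branch 1 (add (((\lnot (\lnot q \to (q \to p)) \land ((q \to q) \to \lnot p)) \lor r) \land ((\lnot r \to \lnot r) \to \lnot p)), \lnot \lnot p):
    (((\lnot (\lnot q \to (q \to p)) \land ((q \to q) \to \lnot p)) \lor r) \land ((\lnot r \to \lnot r) \to \lnot p)): α-rule — add ((\lnot (\lnot q \to (q \to p)) \land ((q \to q) \to \lnot p)) \lor r), ((\lnot r \to \lnot r) \to \lnot p).
    ((\lnot (\lnot q \to (q \to p)) \land ((q \to q) \to \lnot p)) \lor r): β-rule — branch into (\lnot (\lnot q \to (q \to p)) \land ((q \to q) \to \lnot p))  //  r.
      branch 1.1 (add (\lnot (\lnot q \to (q \to p)) \land ((q \to q) \to \lnot p))):
        (\lnot (\lnot q \to (q \to p)) \land ((q \to q) \to \lnot p)): α-rule — add \lnot (\lnot q \to (q \to p)), ((q \to q) \to \lnot p).
        \lnot (\lnot q \to (q \to p)): α-rule — add \lnot q, \lnot (q \to p).
        \lnot (q \to p): α-rule — add q, \lnot p.
        × closes — contains both q and \lnot q.
      branch 1.2 (add r):
        ((\lnot r \to \lnot r) \to \lnot p): β-rule — branch into \lnot (\lnot r \to \lnot r)  //  \lnot p.
          branch 1.2.1 (add \lnot (\lnot r \to \lnot r)):
            \lnot (\lnot r \to \lnot r): α-rule — add \lnot r, \lnot \lnot r.
            × closes — contains both r and \lnot r.
          branch 1.2.2 (add \lnot p):
            × closes — contains both p and \lnot p.
  branch 2 (add \lnot (((\lnot (\lnot q \to (q \to p)) \land ((q \to q) \to \lnot p)) \lor r) \land ((\lnot r \to \lnot r) \to \lnot p)), \lnot p):
    \lnot (((\lnot (\lnot q \to (q \to p)) \land ((q \to q) \to \lnot p)) \lor r) \land ((\lnot r \to \lnot r) \to \lnot p)): β-rule — branch into \lnot ((\lnot (\lnot q \to (q \to p)) \land ((q \to q) \to \lnot p)) \lor r)  //  \lnot ((\lnot r \to \lnot r) \to \lnot p).
      branch 2.1 (add \lnot ((\lnot (\lnot q \to (q \to p)) \land ((q \to q) \to \lnot p)) \lor r)):
        \lnot ((\lnot (\lnot q \to (q \to p)) \land ((q \to q) \to \lnot p)) \lor r): α-rule — add \lnot (\lnot (\lnot q \to (q \to p)) \land ((q \to q) \to \lnot p)), \lnot r.
        \lnot (\lnot (\lnot q \to (q \to p)) \land ((q \to q) \to \lnot p)): β-rule — branch into \lnot \lnot (\lnot q \to (q \to p))  //  \lnot ((q \to q) \to \lnot p).
          branch 2.1.1 (add \lnot \lnot (\lnot q \to (q \to p))):
            \lnot \lnot (\lnot q \to (q \to p)): β-rule — branch into \lnot \lnot q  //  (q \to p).
              branch 2.1.1.1 (add \lnot \lnot q):
                ○ open, literals {p=false, q=true, r=false}.
              branch 2.1.1.2 (add (q \to p)):
                (q \to p): β-rule — branch into \lnot q  //  p.
                  branch 2.1.1.2.1 (add \lnot q):
                    ○ open, literals {p=false, q=false, r=false}.
                  branch 2.1.1.2.2 (add p):
                    × closes — contains both p and \lnot p.
          branch 2.1.2 (add \lnot ((q \to q) \to \lnot p)):
            \lnot ((q \to q) \to \lnot p): α-rule — add (q \to q), \lnot \lnot p.
            × closes — contains both p and \lnot p.
      branch 2.2 (add \lnot ((\lnot r \to \lnot r) \to \lnot p)):
        \lnot ((\lnot r \to \lnot r) \to \lnot p): α-rule — add (\lnot r \to \lnot r), \lnot \lnot p.
        × closes — contains both p and \lnot p.
6 branches closed, 2 open.
Each open branch fixes some atoms; the unmentioned ones are free. Counting distinct full assignments: branch {p=false, q=true, r=false} (none free) contributes 1 new; branch {p=false, q=false, r=false} (none free) contributes 1 new. Total: 2.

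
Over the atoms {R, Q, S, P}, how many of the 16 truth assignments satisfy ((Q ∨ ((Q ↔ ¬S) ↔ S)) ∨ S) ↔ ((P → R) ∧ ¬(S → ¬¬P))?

4

Initial set: {T (((Q ∨ ((Q ↔ ¬S) ↔ S)) ∨ S) ↔ ((P → R) ∧ ¬(S → ¬¬P)))}.
T (((Q ∨ ((Q ↔ ¬S) ↔ S)) ∨ S) ↔ ((P → R) ∧ ¬(S → ¬¬P))): β-rule — branch into T ((Q ∨ ((Q ↔ ¬S) ↔ S)) ∨ S), T ((P → R) ∧ ¬(S → ¬¬P))  //  F ((Q ∨ ((Q ↔ ¬S) ↔ S)) ∨ S), F ((P → R) ∧ ¬(S → ¬¬P)).
  branch 1 (add T ((Q ∨ ((Q ↔ ¬S) ↔ S)) ∨ S), T ((P → R) ∧ ¬(S → ¬¬P))):
    T ((P → R) ∧ ¬(S → ¬¬P)): α-rule — add T (P → R), T ¬(S → ¬¬P).
    T ¬(S → ¬¬P): α-rule — add T S, F ¬¬P.
    F ¬¬P: drop double negation, giving F P.
    T ((Q ∨ ((Q ↔ ¬S) ↔ S)) ∨ S): β-rule — branch into T (Q ∨ ((Q ↔ ¬S) ↔ S))  //  T S.
      branch 1.1 (add T (Q ∨ ((Q ↔ ¬S) ↔ S))):
        T (P → R): β-rule — branch into F P  //  T R.
          branch 1.1.1 (add F P):
            T (Q ∨ ((Q ↔ ¬S) ↔ S)): β-rule — branch into T Q  //  T ((Q ↔ ¬S) ↔ S).
              branch 1.1.1.1 (add T Q):
                ○ open, literals {P=false, Q=true, S=true}.
              branch 1.1.1.2 (add T ((Q ↔ ¬S) ↔ S)):
                T ((Q ↔ ¬S) ↔ S): β-rule — branch into T (Q ↔ ¬S), T S  //  F (Q ↔ ¬S), F S.
                  branch 1.1.1.2.1 (add T (Q ↔ ¬S), T S):
                    T (Q ↔ ¬S): β-rule — branch into T Q, T ¬S  //  F Q, F ¬S.
                      branch 1.1.1.2.1.1 (add T Q, T ¬S):
                        × closes — contains both S and ¬S.
                      branch 1.1.1.2.1.2 (add F Q, F ¬S):
                        ○ open, literals {P=false, Q=false, S=true}.
                  branch 1.1.1.2.2 (add F (Q ↔ ¬S), F S):
                    × closes — contains both S and ¬S.
          branch 1.1.2 (add T R):
            T (Q ∨ ((Q ↔ ¬S) ↔ S)): β-rule — branch into T Q  //  T ((Q ↔ ¬S) ↔ S).
              branch 1.1.2.1 (add T Q):
                ○ open, literals {P=false, Q=true, R=true, S=true}.
              branch 1.1.2.2 (add T ((Q ↔ ¬S) ↔ S)):
                T ((Q ↔ ¬S) ↔ S): β-rule — branch into T (Q ↔ ¬S), T S  //  F (Q ↔ ¬S), F S.
                  branch 1.1.2.2.1 (add T (Q ↔ ¬S), T S):
                    T (Q ↔ ¬S): β-rule — branch into T Q, T ¬S  //  F Q, F ¬S.
                      branch 1.1.2.2.1.1 (add T Q, T ¬S):
                        × closes — contains both S and ¬S.
                      branch 1.1.2.2.1.2 (add F Q, F ¬S):
                        ○ open, literals {P=false, Q=false, R=true, S=true}.
                  branch 1.1.2.2.2 (add F (Q ↔ ¬S), F S):
                    × closes — contains both S and ¬S.
      branch 1.2 (add T S):
        T (P → R): β-rule — branch into F P  //  T R.
          branch 1.2.1 (add F P):
            ○ open, literals {P=false, S=true}.
          branch 1.2.2 (add T R):
            ○ open, literals {P=false, R=true, S=true}.
  branch 2 (add F ((Q ∨ ((Q ↔ ¬S) ↔ S)) ∨ S), F ((P → R) ∧ ¬(S → ¬¬P))):
    F ((Q ∨ ((Q ↔ ¬S) ↔ S)) ∨ S): α-rule — add F (Q ∨ ((Q ↔ ¬S) ↔ S)), F S.
    F (Q ∨ ((Q ↔ ¬S) ↔ S)): α-rule — add F Q, F ((Q ↔ ¬S) ↔ S).
    F ((P → R) ∧ ¬(S → ¬¬P)): β-rule — branch into F (P → R)  //  F ¬(S → ¬¬P).
      branch 2.1 (add F (P → R)):
        F (P → R): α-rule — add T P, F R.
        F ((Q ↔ ¬S) ↔ S): β-rule — branch into T (Q ↔ ¬S), F S  //  F (Q ↔ ¬S), T S.
          branch 2.1.1 (add T (Q ↔ ¬S), F S):
            T (Q ↔ ¬S): β-rule — branch into T Q, T ¬S  //  F Q, F ¬S.
              branch 2.1.1.1 (add T Q, T ¬S):
                × closes — contains both Q and ¬Q.
              branch 2.1.1.2 (add F Q, F ¬S):
                × closes — contains both S and ¬S.
          branch 2.1.2 (add F (Q ↔ ¬S), T S):
            × closes — contains both S and ¬S.
      branch 2.2 (add F ¬(S → ¬¬P)):
        F ((Q ↔ ¬S) ↔ S): β-rule — branch into T (Q ↔ ¬S), F S  //  F (Q ↔ ¬S), T S.
          branch 2.2.1 (add T (Q ↔ ¬S), F S):
            F ¬(S → ¬¬P): β-rule — branch into F S  //  T ¬¬P.
              branch 2.2.1.1 (add F S):
                T (Q ↔ ¬S): β-rule — branch into T Q, T ¬S  //  F Q, F ¬S.
                  branch 2.2.1.1.1 (add T Q, T ¬S):
                    × closes — contains both Q and ¬Q.
                  branch 2.2.1.1.2 (add F Q, F ¬S):
                    × closes — contains both S and ¬S.
              branch 2.2.1.2 (add T ¬¬P):
                T ¬¬P: drop double negation, giving T P.
                T (Q ↔ ¬S): β-rule — branch into T Q, T ¬S  //  F Q, F ¬S.
                  branch 2.2.1.2.1 (add T Q, T ¬S):
                    × closes — contains both Q and ¬Q.
                  branch 2.2.1.2.2 (add F Q, F ¬S):
                    × closes — contains both S and ¬S.
          branch 2.2.2 (add F (Q ↔ ¬S), T S):
            × closes — contains both S and ¬S.
12 branches closed, 6 open.
Each open branch fixes some atoms; the unmentioned ones are free. Counting distinct full assignments: branch {P=false, Q=true, S=true} (R) contributes 2 new; branch {P=false, Q=false, S=true} (R) contributes 2 new; branch {P=false, Q=true, R=true, S=true} (none free) contributes 0 new; branch {P=false, Q=false, R=true, S=true} (none free) contributes 0 new; branch {P=false, S=true} (R, Q) contributes 0 new; branch {P=false, R=true, S=true} (Q) contributes 0 new. Total: 4.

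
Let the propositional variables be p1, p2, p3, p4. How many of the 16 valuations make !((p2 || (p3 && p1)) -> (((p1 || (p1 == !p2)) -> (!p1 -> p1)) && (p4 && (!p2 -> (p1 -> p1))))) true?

Initial set: {!((p2 || (p3 && p1)) -> (((p1 || (p1 == !p2)) -> (!p1 -> p1)) && (p4 && (!p2 -> (p1 -> p1)))))}.
!((p2 || (p3 && p1)) -> (((p1 || (p1 == !p2)) -> (!p1 -> p1)) && (p4 && (!p2 -> (p1 -> p1))))): α-rule — add (p2 || (p3 && p1)), !(((p1 || (p1 == !p2)) -> (!p1 -> p1)) && (p4 && (!p2 -> (p1 -> p1)))).
(p2 || (p3 && p1)): β-rule — branch into p2  //  (p3 && p1).
  branch 1 (add p2):
    !(((p1 || (p1 == !p2)) -> (!p1 -> p1)) && (p4 && (!p2 -> (p1 -> p1)))): β-rule — branch into !((p1 || (p1 == !p2)) -> (!p1 -> p1))  //  !(p4 && (!p2 -> (p1 -> p1))).
      branch 1.1 (add !((p1 || (p1 == !p2)) -> (!p1 -> p1))):
        !((p1 || (p1 == !p2)) -> (!p1 -> p1)): α-rule — add (p1 || (p1 == !p2)), !(!p1 -> p1).
        !(!p1 -> p1): α-rule — add !p1, !p1.
        (p1 || (p1 == !p2)): β-rule — branch into p1  //  (p1 == !p2).
          branch 1.1.1 (add p1):
            × closes — contains both p1 and !p1.
          branch 1.1.2 (add (p1 == !p2)):
            (p1 == !p2): β-rule — branch into p1, !p2  //  !p1, !!p2.
              branch 1.1.2.1 (add p1, !p2):
                × closes — contains both p1 and !p1.
              branch 1.1.2.2 (add !p1, !!p2):
                ○ open, literals {p1=0, p2=1}.
      branch 1.2 (add !(p4 && (!p2 -> (p1 -> p1)))):
        !(p4 && (!p2 -> (p1 -> p1))): β-rule — branch into !p4  //  !(!p2 -> (p1 -> p1)).
          branch 1.2.1 (add !p4):
            ○ open, literals {p2=1, p4=0}.
          branch 1.2.2 (add !(!p2 -> (p1 -> p1))):
            !(!p2 -> (p1 -> p1)): α-rule — add !p2, !(p1 -> p1).
            × closes — contains both p2 and !p2.
  branch 2 (add (p3 && p1)):
    (p3 && p1): α-rule — add p3, p1.
    !(((p1 || (p1 == !p2)) -> (!p1 -> p1)) && (p4 && (!p2 -> (p1 -> p1)))): β-rule — branch into !((p1 || (p1 == !p2)) -> (!p1 -> p1))  //  !(p4 && (!p2 -> (p1 -> p1))).
      branch 2.1 (add !((p1 || (p1 == !p2)) -> (!p1 -> p1))):
        !((p1 || (p1 == !p2)) -> (!p1 -> p1)): α-rule — add (p1 || (p1 == !p2)), !(!p1 -> p1).
        !(!p1 -> p1): α-rule — add !p1, !p1.
        × closes — contains both p1 and !p1.
      branch 2.2 (add !(p4 && (!p2 -> (p1 -> p1)))):
        !(p4 && (!p2 -> (p1 -> p1))): β-rule — branch into !p4  //  !(!p2 -> (p1 -> p1)).
          branch 2.2.1 (add !p4):
            ○ open, literals {p1=1, p3=1, p4=0}.
          branch 2.2.2 (add !(!p2 -> (p1 -> p1))):
            !(!p2 -> (p1 -> p1)): α-rule — add !p2, !(p1 -> p1).
            !(p1 -> p1): α-rule — add p1, !p1.
            × closes — contains both p1 and !p1.
5 branches closed, 3 open.
Each open branch fixes some atoms; the unmentioned ones are free. Counting distinct full assignments: branch {p1=0, p2=1} (p3, p4) contributes 4 new; branch {p2=1, p4=0} (p1, p3) contributes 2 new; branch {p1=1, p3=1, p4=0} (p2) contributes 1 new. Total: 7.

7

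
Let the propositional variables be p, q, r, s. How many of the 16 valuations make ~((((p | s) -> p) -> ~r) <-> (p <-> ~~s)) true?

Initial set: {~((((p | s) -> p) -> ~r) <-> (p <-> ~~s))}.
~((((p | s) -> p) -> ~r) <-> (p <-> ~~s)): β-rule — branch into (((p | s) -> p) -> ~r), ~(p <-> ~~s)  //  ~(((p | s) -> p) -> ~r), (p <-> ~~s).
  branch 1 (add (((p | s) -> p) -> ~r), ~(p <-> ~~s)):
    (((p | s) -> p) -> ~r): β-rule — branch into ~((p | s) -> p)  //  ~r.
      branch 1.1 (add ~((p | s) -> p)):
        ~((p | s) -> p): α-rule — add (p | s), ~p.
        ~(p <-> ~~s): β-rule — branch into p, ~~~s  //  ~p, ~~s.
          branch 1.1.1 (add p, ~~~s):
            × closes — contains both p and ~p.
          branch 1.1.2 (add ~p, ~~s):
            ~~s: drop double negation, giving s.
            (p | s): β-rule — branch into p  //  s.
              branch 1.1.2.1 (add p):
                × closes — contains both p and ~p.
              branch 1.1.2.2 (add s):
                ○ open, literals {p=false, s=true}.
      branch 1.2 (add ~r):
        ~(p <-> ~~s): β-rule — branch into p, ~~~s  //  ~p, ~~s.
          branch 1.2.1 (add p, ~~~s):
            ~~~s: drop double negation, giving ~s.
            ○ open, literals {p=true, r=false, s=false}.
          branch 1.2.2 (add ~p, ~~s):
            ~~s: drop double negation, giving s.
            ○ open, literals {p=false, r=false, s=true}.
  branch 2 (add ~(((p | s) -> p) -> ~r), (p <-> ~~s)):
    ~(((p | s) -> p) -> ~r): α-rule — add ((p | s) -> p), ~~r.
    (p <-> ~~s): β-rule — branch into p, ~~s  //  ~p, ~~~s.
      branch 2.1 (add p, ~~s):
        ~~s: drop double negation, giving s.
        ((p | s) -> p): β-rule — branch into ~(p | s)  //  p.
          branch 2.1.1 (add ~(p | s)):
            ~(p | s): α-rule — add ~p, ~s.
            × closes — contains both p and ~p.
          branch 2.1.2 (add p):
            ○ open, literals {p=true, r=true, s=true}.
      branch 2.2 (add ~p, ~~~s):
        ~~~s: drop double negation, giving ~s.
        ((p | s) -> p): β-rule — branch into ~(p | s)  //  p.
          branch 2.2.1 (add ~(p | s)):
            ~(p | s): α-rule — add ~p, ~s.
            ○ open, literals {p=false, r=true, s=false}.
          branch 2.2.2 (add p):
            × closes — contains both p and ~p.
4 branches closed, 5 open.
Each open branch fixes some atoms; the unmentioned ones are free. Counting distinct full assignments: branch {p=false, s=true} (q, r) contributes 4 new; branch {p=true, r=false, s=false} (q) contributes 2 new; branch {p=false, r=false, s=true} (q) contributes 0 new; branch {p=true, r=true, s=true} (q) contributes 2 new; branch {p=false, r=true, s=false} (q) contributes 2 new. Total: 10.

10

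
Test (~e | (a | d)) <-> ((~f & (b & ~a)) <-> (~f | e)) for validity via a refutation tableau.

Not valid

Assume the negation and expand:
Initial set: {F ((~e | (a | d)) <-> ((~f & (b & ~a)) <-> (~f | e)))}.
F ((~e | (a | d)) <-> ((~f & (b & ~a)) <-> (~f | e))): β-rule — branch into T (~e | (a | d)), F ((~f & (b & ~a)) <-> (~f | e))  //  F (~e | (a | d)), T ((~f & (b & ~a)) <-> (~f | e)).
  branch 1 (add T (~e | (a | d)), F ((~f & (b & ~a)) <-> (~f | e))):
    T (~e | (a | d)): β-rule — branch into T ~e  //  T (a | d).
      branch 1.1 (add T ~e):
        F ((~f & (b & ~a)) <-> (~f | e)): β-rule — branch into T (~f & (b & ~a)), F (~f | e)  //  F (~f & (b & ~a)), T (~f | e).
          branch 1.1.1 (add T (~f & (b & ~a)), F (~f | e)):
            T (~f & (b & ~a)): α-rule — add T ~f, T (b & ~a).
            F (~f | e): α-rule — add F ~f, F e.
            × closes — contains both f and ~f.
          branch 1.1.2 (add F (~f & (b & ~a)), T (~f | e)):
            F (~f & (b & ~a)): β-rule — branch into F ~f  //  F (b & ~a).
              branch 1.1.2.1 (add F ~f):
                T (~f | e): β-rule — branch into T ~f  //  T e.
                  branch 1.1.2.1.1 (add T ~f):
                    × closes — contains both f and ~f.
                  branch 1.1.2.1.2 (add T e):
                    × closes — contains both e and ~e.
              branch 1.1.2.2 (add F (b & ~a)):
                T (~f | e): β-rule — branch into T ~f  //  T e.
                  branch 1.1.2.2.1 (add T ~f):
                    F (b & ~a): β-rule — branch into F b  //  F ~a.
                      branch 1.1.2.2.1.1 (add F b):
                        ○ open, literals {b=false, e=false, f=false}.
                      branch 1.1.2.2.1.2 (add F ~a):
                        ○ open, literals {a=true, e=false, f=false}.
                  branch 1.1.2.2.2 (add T e):
                    × closes — contains both e and ~e.
      branch 1.2 (add T (a | d)):
        F ((~f & (b & ~a)) <-> (~f | e)): β-rule — branch into T (~f & (b & ~a)), F (~f | e)  //  F (~f & (b & ~a)), T (~f | e).
          branch 1.2.1 (add T (~f & (b & ~a)), F (~f | e)):
            T (~f & (b & ~a)): α-rule — add T ~f, T (b & ~a).
            F (~f | e): α-rule — add F ~f, F e.
            × closes — contains both f and ~f.
          branch 1.2.2 (add F (~f & (b & ~a)), T (~f | e)):
            T (a | d): β-rule — branch into T a  //  T d.
              branch 1.2.2.1 (add T a):
                F (~f & (b & ~a)): β-rule — branch into F ~f  //  F (b & ~a).
                  branch 1.2.2.1.1 (add F ~f):
                    T (~f | e): β-rule — branch into T ~f  //  T e.
                      branch 1.2.2.1.1.1 (add T ~f):
                        × closes — contains both f and ~f.
                      branch 1.2.2.1.1.2 (add T e):
                        ○ open, literals {a=true, e=true, f=true}.
                  branch 1.2.2.1.2 (add F (b & ~a)):
                    T (~f | e): β-rule — branch into T ~f  //  T e.
                      branch 1.2.2.1.2.1 (add T ~f):
                        F (b & ~a): β-rule — branch into F b  //  F ~a.
                          branch 1.2.2.1.2.1.1 (add F b):
                            ○ open, literals {a=true, b=false, f=false}.
                          branch 1.2.2.1.2.1.2 (add F ~a):
                            ○ open, literals {a=true, f=false}.
                      branch 1.2.2.1.2.2 (add T e):
                        F (b & ~a): β-rule — branch into F b  //  F ~a.
                          branch 1.2.2.1.2.2.1 (add F b):
                            ○ open, literals {a=true, b=false, e=true}.
                          branch 1.2.2.1.2.2.2 (add F ~a):
                            ○ open, literals {a=true, e=true}.
              branch 1.2.2.2 (add T d):
                F (~f & (b & ~a)): β-rule — branch into F ~f  //  F (b & ~a).
                  branch 1.2.2.2.1 (add F ~f):
                    T (~f | e): β-rule — branch into T ~f  //  T e.
                      branch 1.2.2.2.1.1 (add T ~f):
                        × closes — contains both f and ~f.
                      branch 1.2.2.2.1.2 (add T e):
                        ○ open, literals {d=true, e=true, f=true}.
                  branch 1.2.2.2.2 (add F (b & ~a)):
                    T (~f | e): β-rule — branch into T ~f  //  T e.
                      branch 1.2.2.2.2.1 (add T ~f):
                        F (b & ~a): β-rule — branch into F b  //  F ~a.
                          branch 1.2.2.2.2.1.1 (add F b):
                            ○ open, literals {b=false, d=true, f=false}.
                          branch 1.2.2.2.2.1.2 (add F ~a):
                            ○ open, literals {a=true, d=true, f=false}.
                      branch 1.2.2.2.2.2 (add T e):
                        F (b & ~a): β-rule — branch into F b  //  F ~a.
                          branch 1.2.2.2.2.2.1 (add F b):
                            ○ open, literals {b=false, d=true, e=true}.
                          branch 1.2.2.2.2.2.2 (add F ~a):
                            ○ open, literals {a=true, d=true, e=true}.
  branch 2 (add F (~e | (a | d)), T ((~f & (b & ~a)) <-> (~f | e))):
    F (~e | (a | d)): α-rule — add F ~e, F (a | d).
    F (a | d): α-rule — add F a, F d.
    T ((~f & (b & ~a)) <-> (~f | e)): β-rule — branch into T (~f & (b & ~a)), T (~f | e)  //  F (~f & (b & ~a)), F (~f | e).
      branch 2.1 (add T (~f & (b & ~a)), T (~f | e)):
        T (~f & (b & ~a)): α-rule — add T ~f, T (b & ~a).
        T (b & ~a): α-rule — add T b, T ~a.
        T (~f | e): β-rule — branch into T ~f  //  T e.
          branch 2.1.1 (add T ~f):
            ○ open, literals {a=false, b=true, d=false, e=true, f=false}.
          branch 2.1.2 (add T e):
            ○ open, literals {a=false, b=true, d=false, e=true, f=false}.
      branch 2.2 (add F (~f & (b & ~a)), F (~f | e)):
        F (~f | e): α-rule — add F ~f, F e.
        × closes — contains both e and ~e.
8 branches closed, 14 open.
An open branch gives a countermodel: b=false, e=false, f=false (unmentioned atoms arbitrary); under it the original formula is false.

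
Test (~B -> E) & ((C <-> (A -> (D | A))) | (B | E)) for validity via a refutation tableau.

Assume the negation and expand:
Initial set: {~((~B -> E) & ((C <-> (A -> (D | A))) | (B | E)))}.
~((~B -> E) & ((C <-> (A -> (D | A))) | (B | E))): β-rule — branch into ~(~B -> E)  //  ~((C <-> (A -> (D | A))) | (B | E)).
  branch 1 (add ~(~B -> E)):
    ~(~B -> E): α-rule — add ~B, ~E.
    ○ open, literals {B=false, E=false}.
  branch 2 (add ~((C <-> (A -> (D | A))) | (B | E))):
    ~((C <-> (A -> (D | A))) | (B | E)): α-rule — add ~(C <-> (A -> (D | A))), ~(B | E).
    ~(B | E): α-rule — add ~B, ~E.
    ~(C <-> (A -> (D | A))): β-rule — branch into C, ~(A -> (D | A))  //  ~C, (A -> (D | A)).
      branch 2.1 (add C, ~(A -> (D | A))):
        ~(A -> (D | A)): α-rule — add A, ~(D | A).
        ~(D | A): α-rule — add ~D, ~A.
        × closes — contains both A and ~A.
      branch 2.2 (add ~C, (A -> (D | A))):
        (A -> (D | A)): β-rule — branch into ~A  //  (D | A).
          branch 2.2.1 (add ~A):
            ○ open, literals {A=false, B=false, C=false, E=false}.
          branch 2.2.2 (add (D | A)):
            (D | A): β-rule — branch into D  //  A.
              branch 2.2.2.1 (add D):
                ○ open, literals {B=false, C=false, D=true, E=false}.
              branch 2.2.2.2 (add A):
                ○ open, literals {A=true, B=false, C=false, E=false}.
1 branch closed, 4 open.
An open branch gives a countermodel: B=false, E=false (unmentioned atoms arbitrary); under it the original formula is false.

Not valid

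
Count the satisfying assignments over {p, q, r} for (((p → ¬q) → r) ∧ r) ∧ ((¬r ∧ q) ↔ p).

Initial set: {((((p → ¬q) → r) ∧ r) ∧ ((¬r ∧ q) ↔ p))}.
((((p → ¬q) → r) ∧ r) ∧ ((¬r ∧ q) ↔ p)): α-rule — add (((p → ¬q) → r) ∧ r), ((¬r ∧ q) ↔ p).
(((p → ¬q) → r) ∧ r): α-rule — add ((p → ¬q) → r), r.
((¬r ∧ q) ↔ p): β-rule — branch into (¬r ∧ q), p  //  ¬(¬r ∧ q), ¬p.
  branch 1 (add (¬r ∧ q), p):
    (¬r ∧ q): α-rule — add ¬r, q.
    × closes — contains both r and ¬r.
  branch 2 (add ¬(¬r ∧ q), ¬p):
    ((p → ¬q) → r): β-rule — branch into ¬(p → ¬q)  //  r.
      branch 2.1 (add ¬(p → ¬q)):
        ¬(p → ¬q): α-rule — add p, ¬¬q.
        × closes — contains both p and ¬p.
      branch 2.2 (add r):
        ¬(¬r ∧ q): β-rule — branch into ¬¬r  //  ¬q.
          branch 2.2.1 (add ¬¬r):
            ○ open, literals {p=false, r=true}.
          branch 2.2.2 (add ¬q):
            ○ open, literals {p=false, q=false, r=true}.
2 branches closed, 2 open.
Each open branch fixes some atoms; the unmentioned ones are free. Counting distinct full assignments: branch {p=false, r=true} (q) contributes 2 new; branch {p=false, q=false, r=true} (none free) contributes 0 new. Total: 2.

2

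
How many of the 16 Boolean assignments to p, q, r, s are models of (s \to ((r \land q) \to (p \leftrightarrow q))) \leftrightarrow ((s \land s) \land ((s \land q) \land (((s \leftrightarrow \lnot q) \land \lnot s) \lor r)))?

Initial set: {((s \to ((r \land q) \to (p \leftrightarrow q))) \leftrightarrow ((s \land s) \land ((s \land q) \land (((s \leftrightarrow \lnot q) \land \lnot s) \lor r))))}.
((s \to ((r \land q) \to (p \leftrightarrow q))) \leftrightarrow ((s \land s) \land ((s \land q) \land (((s \leftrightarrow \lnot q) \land \lnot s) \lor r)))): β-rule — branch into (s \to ((r \land q) \to (p \leftrightarrow q))), ((s \land s) \land ((s \land q) \land (((s \leftrightarrow \lnot q) \land \lnot s) \lor r)))  //  \lnot (s \to ((r \land q) \to (p \leftrightarrow q))), \lnot ((s \land s) \land ((s \land q) \land (((s \leftrightarrow \lnot q) \land \lnot s) \lor r))).
  branch 1 (add (s \to ((r \land q) \to (p \leftrightarrow q))), ((s \land s) \land ((s \land q) \land (((s \leftrightarrow \lnot q) \land \lnot s) \lor r)))):
    ((s \land s) \land ((s \land q) \land (((s \leftrightarrow \lnot q) \land \lnot s) \lor r))): α-rule — add (s \land s), ((s \land q) \land (((s \leftrightarrow \lnot q) \land \lnot s) \lor r)).
    (s \land s): α-rule — add s, s.
    ((s \land q) \land (((s \leftrightarrow \lnot q) \land \lnot s) \lor r)): α-rule — add (s \land q), (((s \leftrightarrow \lnot q) \land \lnot s) \lor r).
    (s \land q): α-rule — add s, q.
    (s \to ((r \land q) \to (p \leftrightarrow q))): β-rule — branch into \lnot s  //  ((r \land q) \to (p \leftrightarrow q)).
      branch 1.1 (add \lnot s):
        × closes — contains both s and \lnot s.
      branch 1.2 (add ((r \land q) \to (p \leftrightarrow q))):
        (((s \leftrightarrow \lnot q) \land \lnot s) \lor r): β-rule — branch into ((s \leftrightarrow \lnot q) \land \lnot s)  //  r.
          branch 1.2.1 (add ((s \leftrightarrow \lnot q) \land \lnot s)):
            ((s \leftrightarrow \lnot q) \land \lnot s): α-rule — add (s \leftrightarrow \lnot q), \lnot s.
            × closes — contains both s and \lnot s.
          branch 1.2.2 (add r):
            ((r \land q) \to (p \leftrightarrow q)): β-rule — branch into \lnot (r \land q)  //  (p \leftrightarrow q).
              branch 1.2.2.1 (add \lnot (r \land q)):
                \lnot (r \land q): β-rule — branch into \lnot r  //  \lnot q.
                  branch 1.2.2.1.1 (add \lnot r):
                    × closes — contains both r and \lnot r.
                  branch 1.2.2.1.2 (add \lnot q):
                    × closes — contains both q and \lnot q.
              branch 1.2.2.2 (add (p \leftrightarrow q)):
                (p \leftrightarrow q): β-rule — branch into p, q  //  \lnot p, \lnot q.
                  branch 1.2.2.2.1 (add p, q):
                    ○ open, literals {p=true, q=true, r=true, s=true}.
                  branch 1.2.2.2.2 (add \lnot p, \lnot q):
                    × closes — contains both q and \lnot q.
  branch 2 (add \lnot (s \to ((r \land q) \to (p \leftrightarrow q))), \lnot ((s \land s) \land ((s \land q) \land (((s \leftrightarrow \lnot q) \land \lnot s) \lor r)))):
    \lnot (s \to ((r \land q) \to (p \leftrightarrow q))): α-rule — add s, \lnot ((r \land q) \to (p \leftrightarrow q)).
    \lnot ((r \land q) \to (p \leftrightarrow q)): α-rule — add (r \land q), \lnot (p \leftrightarrow q).
    (r \land q): α-rule — add r, q.
    \lnot ((s \land s) \land ((s \land q) \land (((s \leftrightarrow \lnot q) \land \lnot s) \lor r))): β-rule — branch into \lnot (s \land s)  //  \lnot ((s \land q) \land (((s \leftrightarrow \lnot q) \land \lnot s) \lor r)).
      branch 2.1 (add \lnot (s \land s)):
        \lnot (p \leftrightarrow q): β-rule — branch into p, \lnot q  //  \lnot p, q.
          branch 2.1.1 (add p, \lnot q):
            × closes — contains both q and \lnot q.
          branch 2.1.2 (add \lnot p, q):
            \lnot (s \land s): β-rule — branch into \lnot s  //  \lnot s.
              branch 2.1.2.1 (add \lnot s):
                × closes — contains both s and \lnot s.
              branch 2.1.2.2 (add \lnot s):
                × closes — contains both s and \lnot s.
      branch 2.2 (add \lnot ((s \land q) \land (((s \leftrightarrow \lnot q) \land \lnot s) \lor r))):
        \lnot (p \leftrightarrow q): β-rule — branch into p, \lnot q  //  \lnot p, q.
          branch 2.2.1 (add p, \lnot q):
            × closes — contains both q and \lnot q.
          branch 2.2.2 (add \lnot p, q):
            \lnot ((s \land q) \land (((s \leftrightarrow \lnot q) \land \lnot s) \lor r)): β-rule — branch into \lnot (s \land q)  //  \lnot (((s \leftrightarrow \lnot q) \land \lnot s) \lor r).
              branch 2.2.2.1 (add \lnot (s \land q)):
                \lnot (s \land q): β-rule — branch into \lnot s  //  \lnot q.
                  branch 2.2.2.1.1 (add \lnot s):
                    × closes — contains both s and \lnot s.
                  branch 2.2.2.1.2 (add \lnot q):
                    × closes — contains both q and \lnot q.
              branch 2.2.2.2 (add \lnot (((s \leftrightarrow \lnot q) \land \lnot s) \lor r)):
                \lnot (((s \leftrightarrow \lnot q) \land \lnot s) \lor r): α-rule — add \lnot ((s \leftrightarrow \lnot q) \land \lnot s), \lnot r.
                × closes — contains both r and \lnot r.
12 branches closed, 1 open.
Each open branch fixes some atoms; the unmentioned ones are free. Counting distinct full assignments: branch {p=true, q=true, r=true, s=true} (none free) contributes 1 new. Total: 1.

1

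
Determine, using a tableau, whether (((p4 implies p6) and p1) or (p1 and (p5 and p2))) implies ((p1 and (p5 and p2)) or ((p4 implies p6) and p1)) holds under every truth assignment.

Assume the negation and expand:
Initial set: {not ((((p4 implies p6) and p1) or (p1 and (p5 and p2))) implies ((p1 and (p5 and p2)) or ((p4 implies p6) and p1)))}.
not ((((p4 implies p6) and p1) or (p1 and (p5 and p2))) implies ((p1 and (p5 and p2)) or ((p4 implies p6) and p1))): α-rule — add (((p4 implies p6) and p1) or (p1 and (p5 and p2))), not ((p1 and (p5 and p2)) or ((p4 implies p6) and p1)).
not ((p1 and (p5 and p2)) or ((p4 implies p6) and p1)): α-rule — add not (p1 and (p5 and p2)), not ((p4 implies p6) and p1).
(((p4 implies p6) and p1) or (p1 and (p5 and p2))): β-rule — branch into ((p4 implies p6) and p1)  //  (p1 and (p5 and p2)).
  branch 1 (add ((p4 implies p6) and p1)):
    ((p4 implies p6) and p1): α-rule — add (p4 implies p6), p1.
    not (p1 and (p5 and p2)): β-rule — branch into not p1  //  not (p5 and p2).
      branch 1.1 (add not p1):
        × closes — contains both p1 and not p1.
      branch 1.2 (add not (p5 and p2)):
        not ((p4 implies p6) and p1): β-rule — branch into not (p4 implies p6)  //  not p1.
          branch 1.2.1 (add not (p4 implies p6)):
            not (p4 implies p6): α-rule — add p4, not p6.
            (p4 implies p6): β-rule — branch into not p4  //  p6.
              branch 1.2.1.1 (add not p4):
                × closes — contains both p4 and not p4.
              branch 1.2.1.2 (add p6):
                × closes — contains both p6 and not p6.
          branch 1.2.2 (add not p1):
            × closes — contains both p1 and not p1.
  branch 2 (add (p1 and (p5 and p2))):
    (p1 and (p5 and p2)): α-rule — add p1, (p5 and p2).
    (p5 and p2): α-rule — add p5, p2.
    not (p1 and (p5 and p2)): β-rule — branch into not p1  //  not (p5 and p2).
      branch 2.1 (add not p1):
        × closes — contains both p1 and not p1.
      branch 2.2 (add not (p5 and p2)):
        not ((p4 implies p6) and p1): β-rule — branch into not (p4 implies p6)  //  not p1.
          branch 2.2.1 (add not (p4 implies p6)):
            not (p4 implies p6): α-rule — add p4, not p6.
            not (p5 and p2): β-rule — branch into not p5  //  not p2.
              branch 2.2.1.1 (add not p5):
                × closes — contains both p5 and not p5.
              branch 2.2.1.2 (add not p2):
                × closes — contains both p2 and not p2.
          branch 2.2.2 (add not p1):
            × closes — contains both p1 and not p1.
All 8 branches close.
Every branch closed, so the negation is unsatisfiable and the formula is valid.

Valid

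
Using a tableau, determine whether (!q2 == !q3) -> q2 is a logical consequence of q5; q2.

Yes

Initial set: {q5; q2; !((!q2 == !q3) -> q2)}.
!((!q2 == !q3) -> q2): α-rule — add (!q2 == !q3), !q2.
× closes — contains both q2 and !q2.
All 1 branch closes.
Every branch closed, so the premises entail the conclusion.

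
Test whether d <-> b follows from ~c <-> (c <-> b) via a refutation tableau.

No

Initial set: {(~c <-> (c <-> b)); ~(d <-> b)}.
(~c <-> (c <-> b)): β-rule — branch into ~c, (c <-> b)  //  ~~c, ~(c <-> b).
  branch 1 (add ~c, (c <-> b)):
    ~(d <-> b): β-rule — branch into d, ~b  //  ~d, b.
      branch 1.1 (add d, ~b):
        (c <-> b): β-rule — branch into c, b  //  ~c, ~b.
          branch 1.1.1 (add c, b):
            × closes — contains both c and ~c.
          branch 1.1.2 (add ~c, ~b):
            ○ open, literals {b=false, c=false, d=true}.
      branch 1.2 (add ~d, b):
        (c <-> b): β-rule — branch into c, b  //  ~c, ~b.
          branch 1.2.1 (add c, b):
            × closes — contains both c and ~c.
          branch 1.2.2 (add ~c, ~b):
            × closes — contains both b and ~b.
  branch 2 (add ~~c, ~(c <-> b)):
    ~(d <-> b): β-rule — branch into d, ~b  //  ~d, b.
      branch 2.1 (add d, ~b):
        ~(c <-> b): β-rule — branch into c, ~b  //  ~c, b.
          branch 2.1.1 (add c, ~b):
            ○ open, literals {b=false, c=true, d=true}.
          branch 2.1.2 (add ~c, b):
            × closes — contains both c and ~c.
      branch 2.2 (add ~d, b):
        ~(c <-> b): β-rule — branch into c, ~b  //  ~c, b.
          branch 2.2.1 (add c, ~b):
            × closes — contains both b and ~b.
          branch 2.2.2 (add ~c, b):
            × closes — contains both c and ~c.
6 branches closed, 2 open.
An open branch gives a countermodel: b=false, c=false, d=true (unmentioned atoms arbitrary); the premises hold there but the conclusion fails.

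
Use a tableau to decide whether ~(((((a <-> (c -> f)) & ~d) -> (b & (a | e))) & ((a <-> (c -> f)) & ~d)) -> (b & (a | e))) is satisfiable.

Initial set: {~(((((a <-> (c -> f)) & ~d) -> (b & (a | e))) & ((a <-> (c -> f)) & ~d)) -> (b & (a | e)))}.
~(((((a <-> (c -> f)) & ~d) -> (b & (a | e))) & ((a <-> (c -> f)) & ~d)) -> (b & (a | e))): α-rule — add ((((a <-> (c -> f)) & ~d) -> (b & (a | e))) & ((a <-> (c -> f)) & ~d)), ~(b & (a | e)).
((((a <-> (c -> f)) & ~d) -> (b & (a | e))) & ((a <-> (c -> f)) & ~d)): α-rule — add (((a <-> (c -> f)) & ~d) -> (b & (a | e))), ((a <-> (c -> f)) & ~d).
((a <-> (c -> f)) & ~d): α-rule — add (a <-> (c -> f)), ~d.
~(b & (a | e)): β-rule — branch into ~b  //  ~(a | e).
  branch 1 (add ~b):
    (((a <-> (c -> f)) & ~d) -> (b & (a | e))): β-rule — branch into ~((a <-> (c -> f)) & ~d)  //  (b & (a | e)).
      branch 1.1 (add ~((a <-> (c -> f)) & ~d)):
        (a <-> (c -> f)): β-rule — branch into a, (c -> f)  //  ~a, ~(c -> f).
          branch 1.1.1 (add a, (c -> f)):
            ~((a <-> (c -> f)) & ~d): β-rule — branch into ~(a <-> (c -> f))  //  ~~d.
              branch 1.1.1.1 (add ~(a <-> (c -> f))):
                (c -> f): β-rule — branch into ~c  //  f.
                  branch 1.1.1.1.1 (add ~c):
                    ~(a <-> (c -> f)): β-rule — branch into a, ~(c -> f)  //  ~a, (c -> f).
                      branch 1.1.1.1.1.1 (add a, ~(c -> f)):
                        ~(c -> f): α-rule — add c, ~f.
                        × closes — contains both c and ~c.
                      branch 1.1.1.1.1.2 (add ~a, (c -> f)):
                        × closes — contains both a and ~a.
                  branch 1.1.1.1.2 (add f):
                    ~(a <-> (c -> f)): β-rule — branch into a, ~(c -> f)  //  ~a, (c -> f).
                      branch 1.1.1.1.2.1 (add a, ~(c -> f)):
                        ~(c -> f): α-rule — add c, ~f.
                        × closes — contains both f and ~f.
                      branch 1.1.1.1.2.2 (add ~a, (c -> f)):
                        × closes — contains both a and ~a.
              branch 1.1.1.2 (add ~~d):
                × closes — contains both d and ~d.
          branch 1.1.2 (add ~a, ~(c -> f)):
            ~(c -> f): α-rule — add c, ~f.
            ~((a <-> (c -> f)) & ~d): β-rule — branch into ~(a <-> (c -> f))  //  ~~d.
              branch 1.1.2.1 (add ~(a <-> (c -> f))):
                ~(a <-> (c -> f)): β-rule — branch into a, ~(c -> f)  //  ~a, (c -> f).
                  branch 1.1.2.1.1 (add a, ~(c -> f)):
                    × closes — contains both a and ~a.
                  branch 1.1.2.1.2 (add ~a, (c -> f)):
                    (c -> f): β-rule — branch into ~c  //  f.
                      branch 1.1.2.1.2.1 (add ~c):
                        × closes — contains both c and ~c.
                      branch 1.1.2.1.2.2 (add f):
                        × closes — contains both f and ~f.
              branch 1.1.2.2 (add ~~d):
                × closes — contains both d and ~d.
      branch 1.2 (add (b & (a | e))):
        (b & (a | e)): α-rule — add b, (a | e).
        × closes — contains both b and ~b.
  branch 2 (add ~(a | e)):
    ~(a | e): α-rule — add ~a, ~e.
    (((a <-> (c -> f)) & ~d) -> (b & (a | e))): β-rule — branch into ~((a <-> (c -> f)) & ~d)  //  (b & (a | e)).
      branch 2.1 (add ~((a <-> (c -> f)) & ~d)):
        (a <-> (c -> f)): β-rule — branch into a, (c -> f)  //  ~a, ~(c -> f).
          branch 2.1.1 (add a, (c -> f)):
            × closes — contains both a and ~a.
          branch 2.1.2 (add ~a, ~(c -> f)):
            ~(c -> f): α-rule — add c, ~f.
            ~((a <-> (c -> f)) & ~d): β-rule — branch into ~(a <-> (c -> f))  //  ~~d.
              branch 2.1.2.1 (add ~(a <-> (c -> f))):
                ~(a <-> (c -> f)): β-rule — branch into a, ~(c -> f)  //  ~a, (c -> f).
                  branch 2.1.2.1.1 (add a, ~(c -> f)):
                    × closes — contains both a and ~a.
                  branch 2.1.2.1.2 (add ~a, (c -> f)):
                    (c -> f): β-rule — branch into ~c  //  f.
                      branch 2.1.2.1.2.1 (add ~c):
                        × closes — contains both c and ~c.
                      branch 2.1.2.1.2.2 (add f):
                        × closes — contains both f and ~f.
              branch 2.1.2.2 (add ~~d):
                × closes — contains both d and ~d.
      branch 2.2 (add (b & (a | e))):
        (b & (a | e)): α-rule — add b, (a | e).
        (a <-> (c -> f)): β-rule — branch into a, (c -> f)  //  ~a, ~(c -> f).
          branch 2.2.1 (add a, (c -> f)):
            × closes — contains both a and ~a.
          branch 2.2.2 (add ~a, ~(c -> f)):
            ~(c -> f): α-rule — add c, ~f.
            (a | e): β-rule — branch into a  //  e.
              branch 2.2.2.1 (add a):
                × closes — contains both a and ~a.
              branch 2.2.2.2 (add e):
                × closes — contains both e and ~e.
All 18 branches close.
Every branch closed; the formula is unsatisfiable.

Unsatisfiable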